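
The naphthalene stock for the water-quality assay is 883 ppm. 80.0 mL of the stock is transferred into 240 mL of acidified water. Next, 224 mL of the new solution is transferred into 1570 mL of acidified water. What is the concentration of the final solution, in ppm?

27.6 ppm

Overall dilution factor = 4 × 8.009 = 32.0.
883 ppm / 32.0 = 27.6 ppm.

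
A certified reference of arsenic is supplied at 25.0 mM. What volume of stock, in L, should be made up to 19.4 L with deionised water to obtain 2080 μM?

2080 μM = 2.08 mM.
V₁ = C₂V₂/C₁ = 2.08 × 19.4 / 25.0 = 1.61 L.

1.61 L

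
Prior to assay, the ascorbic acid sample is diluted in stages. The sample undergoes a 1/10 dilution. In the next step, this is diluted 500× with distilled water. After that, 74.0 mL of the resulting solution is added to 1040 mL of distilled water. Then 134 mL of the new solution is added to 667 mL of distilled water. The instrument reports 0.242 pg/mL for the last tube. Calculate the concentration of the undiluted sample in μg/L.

109 μg/L

Overall dilution factor = 10 × 500 × 15.05 × 5.978 = 4.50 × 10⁵.
Original = 0.242 pg/mL × 4.50 × 10⁵ = 1.09 × 10⁵ pg/mL = 109 μg/L.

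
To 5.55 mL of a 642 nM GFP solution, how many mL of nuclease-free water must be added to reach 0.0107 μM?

327 mL

0.0107 μM = 10.7 nM.
V₂ = C₁V₁/C₂ = 642 × 5.55 / 10.7 = 333 mL.
Diluent to add = V₂ − V₁ = 333 − 5.55 = 327 mL.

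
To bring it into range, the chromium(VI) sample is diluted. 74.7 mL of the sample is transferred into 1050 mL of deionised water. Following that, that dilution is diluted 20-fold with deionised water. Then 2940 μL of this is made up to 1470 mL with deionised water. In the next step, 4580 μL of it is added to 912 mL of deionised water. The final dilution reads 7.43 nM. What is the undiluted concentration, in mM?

Overall dilution factor = 15.06 × 20 × 500 × 200.1 = 3.01 × 10⁷.
Original = 7.43 nM × 3.01 × 10⁷ = 2.24 × 10⁸ nM = 224 mM.

224 mM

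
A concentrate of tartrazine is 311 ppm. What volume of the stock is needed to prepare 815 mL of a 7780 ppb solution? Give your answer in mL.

7780 ppb = 7.78 ppm.
V₁ = C₂V₂/C₁ = 7.78 × 815 / 311 = 20.4 mL.

20.4 mL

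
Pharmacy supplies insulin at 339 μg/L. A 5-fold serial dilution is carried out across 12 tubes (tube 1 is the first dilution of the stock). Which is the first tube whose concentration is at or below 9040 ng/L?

Tube n has concentration 339 μg/L / 5ⁿ.
Need 5ⁿ ≥ 339 μg/L / 9040 ng/L = 37.5, so n ≥ 2.25.
First such tube: n = 3.

tube 3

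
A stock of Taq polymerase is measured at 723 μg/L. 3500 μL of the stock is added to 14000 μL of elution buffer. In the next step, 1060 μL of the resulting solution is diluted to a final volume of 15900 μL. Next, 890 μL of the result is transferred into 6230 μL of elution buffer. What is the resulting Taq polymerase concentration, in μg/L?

Overall dilution factor = 5 × 15 × 8 = 600.
723 μg/L / 600 = 1.21 μg/L.

1.21 μg/L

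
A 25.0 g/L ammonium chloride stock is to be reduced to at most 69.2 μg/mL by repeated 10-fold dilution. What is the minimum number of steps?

3

Need 10ⁿ ≥ 361, so n ≥ log(361)/log(10) = 2.56.
Minimum whole steps: n = 3.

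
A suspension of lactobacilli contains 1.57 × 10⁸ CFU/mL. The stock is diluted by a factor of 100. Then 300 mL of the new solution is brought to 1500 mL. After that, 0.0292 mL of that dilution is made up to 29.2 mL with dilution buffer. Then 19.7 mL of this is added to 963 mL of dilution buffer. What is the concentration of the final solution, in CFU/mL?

6.29 CFU/mL

Overall dilution factor = 100 × 5 × 1000 × 49.88 = 2.49 × 10⁷.
1.57 × 10⁸ CFU/mL / 2.49 × 10⁷ = 6.29 CFU/mL.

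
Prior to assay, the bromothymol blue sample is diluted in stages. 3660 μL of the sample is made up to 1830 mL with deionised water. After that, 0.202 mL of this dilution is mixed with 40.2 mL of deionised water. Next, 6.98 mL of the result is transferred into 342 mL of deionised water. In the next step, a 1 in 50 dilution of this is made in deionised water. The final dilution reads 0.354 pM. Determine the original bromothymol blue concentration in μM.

Overall dilution factor = 500 × 200.0 × 50.00 × 50 = 2.50 × 10⁸.
Original = 0.354 pM × 2.50 × 10⁸ = 8.85 × 10⁷ pM = 88.5 μM.

88.5 μM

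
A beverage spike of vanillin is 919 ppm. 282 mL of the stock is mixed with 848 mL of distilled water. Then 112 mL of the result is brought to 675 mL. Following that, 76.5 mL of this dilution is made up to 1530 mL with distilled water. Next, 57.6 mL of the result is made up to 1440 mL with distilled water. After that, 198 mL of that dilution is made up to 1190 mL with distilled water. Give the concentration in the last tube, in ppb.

12.7 ppb

Overall dilution factor = 4.007 × 6.027 × 20 × 25 × 6.010 = 7.26 × 10⁴.
919 ppm / 7.26 × 10⁴ = 0.0127 ppm = 12.7 ppb.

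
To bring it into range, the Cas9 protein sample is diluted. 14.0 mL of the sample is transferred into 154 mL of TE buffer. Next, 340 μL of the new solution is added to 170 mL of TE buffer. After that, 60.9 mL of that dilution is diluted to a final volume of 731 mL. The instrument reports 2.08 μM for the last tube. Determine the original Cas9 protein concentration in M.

Overall dilution factor = 12 × 501 × 12.00 = 7.22 × 10⁴.
Original = 2.08 μM × 7.22 × 10⁴ = 1.50 × 10⁵ μM = 0.150 M.

0.150 M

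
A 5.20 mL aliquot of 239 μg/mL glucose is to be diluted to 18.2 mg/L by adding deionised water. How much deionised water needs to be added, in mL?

18.2 mg/L = 18.2 μg/mL.
V₂ = C₁V₁/C₂ = 239 × 5.20 / 18.2 = 68.3 mL.
Diluent to add = V₂ − V₁ = 68.3 − 5.20 = 63.1 mL.

63.1 mL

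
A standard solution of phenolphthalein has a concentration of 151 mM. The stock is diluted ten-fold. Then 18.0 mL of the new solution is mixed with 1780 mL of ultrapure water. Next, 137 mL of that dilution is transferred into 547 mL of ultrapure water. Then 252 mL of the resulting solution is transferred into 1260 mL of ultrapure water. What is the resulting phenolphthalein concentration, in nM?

Overall dilution factor = 10 × 99.89 × 4.993 × 6 = 2.99 × 10⁴.
151 mM / 2.99 × 10⁴ = 5.05 × 10⁻³ mM = 5050 nM.

5050 nM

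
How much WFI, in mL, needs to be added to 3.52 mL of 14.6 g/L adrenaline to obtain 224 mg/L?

224 mg/L = 0.224 g/L.
V₂ = C₁V₁/C₂ = 14.6 × 3.52 / 0.224 = 229 mL.
Diluent to add = V₂ − V₁ = 229 − 3.52 = 226 mL.

226 mL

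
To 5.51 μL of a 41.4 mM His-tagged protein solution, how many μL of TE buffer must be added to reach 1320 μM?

1320 μM = 1.32 mM.
V₂ = C₁V₁/C₂ = 41.4 × 5.51 / 1.32 = 173 μL.
Diluent to add = V₂ − V₁ = 173 − 5.51 = 167 μL.

167 μL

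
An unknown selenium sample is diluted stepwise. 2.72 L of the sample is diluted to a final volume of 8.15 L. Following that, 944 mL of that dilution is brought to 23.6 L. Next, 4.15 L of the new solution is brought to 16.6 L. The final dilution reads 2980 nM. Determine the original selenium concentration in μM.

Overall dilution factor = 2.996 × 25 × 4 = 300.
Original = 2980 nM × 300 = 8.93 × 10⁵ nM = 893 μM.

893 μM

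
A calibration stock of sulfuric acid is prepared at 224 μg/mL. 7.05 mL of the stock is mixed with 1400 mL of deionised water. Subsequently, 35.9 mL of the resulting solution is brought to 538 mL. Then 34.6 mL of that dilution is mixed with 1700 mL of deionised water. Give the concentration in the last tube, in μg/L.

1.49 μg/L

Overall dilution factor = 199.6 × 14.99 × 50.13 = 1.50 × 10⁵.
224 μg/mL / 1.50 × 10⁵ = 1.49 × 10⁻³ μg/mL = 1.49 μg/L.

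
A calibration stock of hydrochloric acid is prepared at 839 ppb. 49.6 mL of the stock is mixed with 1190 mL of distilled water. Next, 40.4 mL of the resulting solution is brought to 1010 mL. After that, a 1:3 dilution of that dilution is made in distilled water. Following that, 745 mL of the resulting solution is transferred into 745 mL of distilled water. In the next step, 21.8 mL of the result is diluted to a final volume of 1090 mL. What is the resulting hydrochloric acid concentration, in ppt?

Overall dilution factor = 24.99 × 25 × 3 × 2 × 50 = 1.87 × 10⁵.
839 ppb / 1.87 × 10⁵ = 4.48 × 10⁻³ ppb = 4.48 ppt.

4.48 ppt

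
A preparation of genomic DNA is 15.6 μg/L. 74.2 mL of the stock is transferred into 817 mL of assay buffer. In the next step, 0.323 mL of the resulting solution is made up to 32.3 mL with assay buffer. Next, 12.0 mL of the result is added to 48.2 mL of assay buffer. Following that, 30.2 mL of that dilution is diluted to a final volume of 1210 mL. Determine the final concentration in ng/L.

0.0646 ng/L

Overall dilution factor = 12.01 × 100 × 5.017 × 40.07 = 2.41 × 10⁵.
15.6 μg/L / 2.41 × 10⁵ = 6.46 × 10⁻⁵ μg/L = 0.0646 ng/L.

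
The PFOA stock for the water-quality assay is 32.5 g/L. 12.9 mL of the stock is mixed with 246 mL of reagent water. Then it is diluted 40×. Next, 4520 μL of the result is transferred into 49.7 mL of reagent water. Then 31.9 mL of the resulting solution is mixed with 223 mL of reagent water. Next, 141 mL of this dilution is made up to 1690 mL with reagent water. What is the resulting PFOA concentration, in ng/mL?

35.2 ng/mL

Overall dilution factor = 20.07 × 40 × 12.00 × 7.991 × 11.99 = 9.22 × 10⁵.
32.5 g/L / 9.22 × 10⁵ = 3.52 × 10⁻⁵ g/L = 35.2 ng/mL.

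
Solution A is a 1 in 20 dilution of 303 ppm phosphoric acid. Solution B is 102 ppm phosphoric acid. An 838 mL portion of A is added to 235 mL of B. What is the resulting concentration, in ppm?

34.2 ppm

C_A = 303 ppm / 20 = 15.2 ppm.
C_mix = (C_A·V_A + C_B·V_B)/(V_A + V_B) = (15.2×838 + 102×235) / 1073 = 34.2 ppm.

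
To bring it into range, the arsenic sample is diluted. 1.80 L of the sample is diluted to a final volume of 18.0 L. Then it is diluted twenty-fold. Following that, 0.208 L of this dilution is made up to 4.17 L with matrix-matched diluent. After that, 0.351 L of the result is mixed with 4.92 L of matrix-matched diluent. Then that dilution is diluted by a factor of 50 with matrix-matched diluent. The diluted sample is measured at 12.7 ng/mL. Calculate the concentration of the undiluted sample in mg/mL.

38.2 mg/mL

Overall dilution factor = 10 × 20 × 20.05 × 15.02 × 50 = 3.01 × 10⁶.
Original = 12.7 ng/mL × 3.01 × 10⁶ = 3.82 × 10⁷ ng/mL = 38.2 mg/mL.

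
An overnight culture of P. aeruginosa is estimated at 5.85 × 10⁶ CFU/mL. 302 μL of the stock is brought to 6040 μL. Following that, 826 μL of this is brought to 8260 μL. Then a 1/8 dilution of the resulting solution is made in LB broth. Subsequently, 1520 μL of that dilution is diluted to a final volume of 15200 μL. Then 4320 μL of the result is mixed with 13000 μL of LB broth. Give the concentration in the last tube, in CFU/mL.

91.2 CFU/mL

Overall dilution factor = 20 × 10 × 8 × 10 × 4.009 = 6.41 × 10⁴.
5.85 × 10⁶ CFU/mL / 6.41 × 10⁴ = 91.2 CFU/mL.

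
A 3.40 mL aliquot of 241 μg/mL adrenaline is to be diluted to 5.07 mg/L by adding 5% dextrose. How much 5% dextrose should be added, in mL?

158 mL

5.07 mg/L = 5.07 μg/mL.
V₂ = C₁V₁/C₂ = 241 × 3.40 / 5.07 = 162 mL.
Diluent to add = V₂ − V₁ = 162 − 3.40 = 158 mL.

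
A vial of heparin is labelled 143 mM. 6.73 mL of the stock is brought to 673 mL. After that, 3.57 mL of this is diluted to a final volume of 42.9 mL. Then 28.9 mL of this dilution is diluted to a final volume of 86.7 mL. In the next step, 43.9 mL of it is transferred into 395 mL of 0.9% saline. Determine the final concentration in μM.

Overall dilution factor = 100 × 12.02 × 3 × 9.998 = 3.60 × 10⁴.
143 mM / 3.60 × 10⁴ = 3.97 × 10⁻³ mM = 3.97 μM.

3.97 μM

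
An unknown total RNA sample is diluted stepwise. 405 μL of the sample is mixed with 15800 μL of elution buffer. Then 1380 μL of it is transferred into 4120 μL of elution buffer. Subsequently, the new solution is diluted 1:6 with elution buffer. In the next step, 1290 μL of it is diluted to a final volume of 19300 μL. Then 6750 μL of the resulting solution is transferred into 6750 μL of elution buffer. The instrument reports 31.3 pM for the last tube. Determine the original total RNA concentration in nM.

Overall dilution factor = 40.01 × 3.986 × 6 × 14.96 × 2 = 2.86 × 10⁴.
Original = 31.3 pM × 2.86 × 10⁴ = 8.96 × 10⁵ pM = 896 nM.

896 nM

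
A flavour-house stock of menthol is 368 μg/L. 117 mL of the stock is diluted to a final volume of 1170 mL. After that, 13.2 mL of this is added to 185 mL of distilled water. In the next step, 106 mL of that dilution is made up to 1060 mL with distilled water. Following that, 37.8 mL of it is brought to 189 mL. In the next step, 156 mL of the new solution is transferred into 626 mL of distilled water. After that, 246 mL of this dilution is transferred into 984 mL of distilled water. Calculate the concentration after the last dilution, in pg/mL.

Overall dilution factor = 10 × 15.02 × 10 × 5 × 5.013 × 5 = 1.88 × 10⁵.
368 μg/L / 1.88 × 10⁵ = 1.96 × 10⁻³ μg/L = 1.96 pg/mL.

1.96 pg/mL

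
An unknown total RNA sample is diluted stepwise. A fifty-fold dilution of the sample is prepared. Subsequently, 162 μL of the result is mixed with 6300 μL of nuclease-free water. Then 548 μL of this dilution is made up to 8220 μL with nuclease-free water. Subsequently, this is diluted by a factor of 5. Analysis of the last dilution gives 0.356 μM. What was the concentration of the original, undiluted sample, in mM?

53.3 mM

Overall dilution factor = 50 × 39.89 × 15 × 5 = 1.50 × 10⁵.
Original = 0.356 μM × 1.50 × 10⁵ = 5.33 × 10⁴ μM = 53.3 mM.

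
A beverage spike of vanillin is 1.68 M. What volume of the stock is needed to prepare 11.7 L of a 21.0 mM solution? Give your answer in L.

21.0 mM = 0.0210 M.
V₁ = C₂V₂/C₁ = 0.0210 × 11.7 / 1.68 = 0.146 L.

0.146 L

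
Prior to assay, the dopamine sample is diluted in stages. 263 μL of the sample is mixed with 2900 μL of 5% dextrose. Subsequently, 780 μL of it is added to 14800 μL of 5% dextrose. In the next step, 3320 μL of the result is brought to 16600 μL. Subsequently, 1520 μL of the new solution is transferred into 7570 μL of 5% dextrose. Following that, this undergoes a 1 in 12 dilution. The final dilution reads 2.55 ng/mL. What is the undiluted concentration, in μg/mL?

Overall dilution factor = 12.03 × 19.97 × 5 × 5.980 × 12 = 8.62 × 10⁴.
Original = 2.55 ng/mL × 8.62 × 10⁴ = 2.20 × 10⁵ ng/mL = 220 μg/mL.

220 μg/mL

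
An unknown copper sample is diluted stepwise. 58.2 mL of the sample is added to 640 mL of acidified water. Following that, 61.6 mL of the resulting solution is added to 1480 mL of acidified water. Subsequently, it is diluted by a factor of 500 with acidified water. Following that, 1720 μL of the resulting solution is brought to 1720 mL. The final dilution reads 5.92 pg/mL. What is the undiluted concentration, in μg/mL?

889 μg/mL

Overall dilution factor = 12.00 × 25.03 × 500 × 1000 = 1.50 × 10⁸.
Original = 5.92 pg/mL × 1.50 × 10⁸ = 8.89 × 10⁸ pg/mL = 889 μg/mL.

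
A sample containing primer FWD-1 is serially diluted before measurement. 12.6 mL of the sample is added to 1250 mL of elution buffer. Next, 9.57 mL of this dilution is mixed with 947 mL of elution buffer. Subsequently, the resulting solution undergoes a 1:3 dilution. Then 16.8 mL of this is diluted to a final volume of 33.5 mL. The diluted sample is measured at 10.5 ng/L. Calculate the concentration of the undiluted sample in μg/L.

Overall dilution factor = 100.2 × 99.96 × 3 × 1.994 = 5.99 × 10⁴.
Original = 10.5 ng/L × 5.99 × 10⁴ = 6.29 × 10⁵ ng/L = 629 μg/L.

629 μg/L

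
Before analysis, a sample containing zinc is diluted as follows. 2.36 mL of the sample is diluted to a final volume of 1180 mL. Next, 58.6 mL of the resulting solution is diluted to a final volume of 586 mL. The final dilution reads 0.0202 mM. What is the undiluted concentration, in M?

0.101 M

Overall dilution factor = 500 × 10 = 5000.
Original = 0.0202 mM × 5000 = 101 mM = 0.101 M.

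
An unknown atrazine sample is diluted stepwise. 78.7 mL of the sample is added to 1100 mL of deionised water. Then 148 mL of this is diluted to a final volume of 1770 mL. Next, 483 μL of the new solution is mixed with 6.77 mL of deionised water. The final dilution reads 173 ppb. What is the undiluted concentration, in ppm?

465 ppm

Overall dilution factor = 14.98 × 11.96 × 15.02 = 2690.
Original = 173 ppb × 2690 = 4.65 × 10⁵ ppb = 465 ppm.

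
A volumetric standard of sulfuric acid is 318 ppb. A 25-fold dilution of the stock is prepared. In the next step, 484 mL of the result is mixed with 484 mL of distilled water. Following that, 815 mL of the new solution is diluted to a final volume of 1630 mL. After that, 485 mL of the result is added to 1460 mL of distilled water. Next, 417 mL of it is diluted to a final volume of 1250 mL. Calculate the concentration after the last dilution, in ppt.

Overall dilution factor = 25 × 2 × 2 × 4.010 × 2.998 = 1202.
318 ppb / 1202 = 0.265 ppb = 265 ppt.

265 ppt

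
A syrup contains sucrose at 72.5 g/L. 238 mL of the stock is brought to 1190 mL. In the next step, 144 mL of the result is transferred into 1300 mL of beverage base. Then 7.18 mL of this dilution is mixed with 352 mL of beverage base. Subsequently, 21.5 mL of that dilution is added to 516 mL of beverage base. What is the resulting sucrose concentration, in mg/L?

1.16 mg/L

Overall dilution factor = 5 × 10.03 × 50.03 × 25 = 6.27 × 10⁴.
72.5 g/L / 6.27 × 10⁴ = 1.16 × 10⁻³ g/L = 1.16 mg/L.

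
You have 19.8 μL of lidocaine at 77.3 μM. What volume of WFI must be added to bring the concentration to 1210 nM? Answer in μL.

1210 nM = 1.21 μM.
V₂ = C₁V₁/C₂ = 77.3 × 19.8 / 1.21 = 1265 μL.
Diluent to add = V₂ − V₁ = 1265 − 19.8 = 1250 μL.

1250 μL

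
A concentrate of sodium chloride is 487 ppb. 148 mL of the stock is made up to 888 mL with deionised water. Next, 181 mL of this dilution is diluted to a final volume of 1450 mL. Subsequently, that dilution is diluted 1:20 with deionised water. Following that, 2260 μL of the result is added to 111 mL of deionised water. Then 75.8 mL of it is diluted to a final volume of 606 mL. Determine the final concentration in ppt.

Overall dilution factor = 6 × 8.011 × 20 × 50.12 × 7.995 = 3.85 × 10⁵.
487 ppb / 3.85 × 10⁵ = 1.26 × 10⁻³ ppb = 1.26 ppt.

1.26 ppt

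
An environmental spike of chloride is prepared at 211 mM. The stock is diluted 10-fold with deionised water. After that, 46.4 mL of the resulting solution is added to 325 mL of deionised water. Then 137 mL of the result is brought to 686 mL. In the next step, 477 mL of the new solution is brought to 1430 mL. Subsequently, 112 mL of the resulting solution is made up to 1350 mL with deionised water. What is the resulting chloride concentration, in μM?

Overall dilution factor = 10 × 8.004 × 5.007 × 2.998 × 12.05 = 1.45 × 10⁴.
211 mM / 1.45 × 10⁴ = 0.0146 mM = 14.6 μM.

14.6 μM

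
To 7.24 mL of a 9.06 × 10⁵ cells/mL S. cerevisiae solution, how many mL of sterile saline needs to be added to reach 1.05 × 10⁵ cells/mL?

55.2 mL

V₂ = C₁V₁/C₂ = 9.06 × 10⁵ × 7.24 / 1.05 × 10⁵ = 62.5 mL.
Diluent to add = V₂ − V₁ = 62.5 − 7.24 = 55.2 mL.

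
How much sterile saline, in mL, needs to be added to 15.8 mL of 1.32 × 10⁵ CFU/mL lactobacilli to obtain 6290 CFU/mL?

V₂ = C₁V₁/C₂ = 1.32 × 10⁵ × 15.8 / 6290 = 332 mL.
Diluent to add = V₂ − V₁ = 332 − 15.8 = 316 mL.

316 mL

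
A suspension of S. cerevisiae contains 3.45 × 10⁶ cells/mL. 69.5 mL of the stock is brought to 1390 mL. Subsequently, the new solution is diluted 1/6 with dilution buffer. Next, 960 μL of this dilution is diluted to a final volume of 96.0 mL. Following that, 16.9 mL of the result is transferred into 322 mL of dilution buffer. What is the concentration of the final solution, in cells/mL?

Overall dilution factor = 20 × 6 × 100 × 20.05 = 2.41 × 10⁵.
3.45 × 10⁶ cells/mL / 2.41 × 10⁵ = 14.3 cells/mL.

14.3 cells/mL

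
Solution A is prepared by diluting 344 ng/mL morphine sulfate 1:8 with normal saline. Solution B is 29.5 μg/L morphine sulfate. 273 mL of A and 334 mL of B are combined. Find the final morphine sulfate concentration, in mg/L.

C_A = 344 ng/mL / 8 = 43.0 ng/mL.
C_B = 29.5 μg/L = 29.5 ng/mL.
C_mix = (C_A·V_A + C_B·V_B)/(V_A + V_B) = (43.0×273 + 29.5×334) / 607.0 = 35.6 ng/mL = 0.0356 mg/L.

0.0356 mg/L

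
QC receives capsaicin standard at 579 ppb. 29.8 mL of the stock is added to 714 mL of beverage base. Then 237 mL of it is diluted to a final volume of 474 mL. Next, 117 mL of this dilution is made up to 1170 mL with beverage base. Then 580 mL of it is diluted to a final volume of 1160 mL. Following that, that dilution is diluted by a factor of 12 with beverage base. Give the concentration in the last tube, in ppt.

48.3 ppt

Overall dilution factor = 24.96 × 2 × 10 × 2 × 12 = 1.20 × 10⁴.
579 ppb / 1.20 × 10⁴ = 0.0483 ppb = 48.3 ppt.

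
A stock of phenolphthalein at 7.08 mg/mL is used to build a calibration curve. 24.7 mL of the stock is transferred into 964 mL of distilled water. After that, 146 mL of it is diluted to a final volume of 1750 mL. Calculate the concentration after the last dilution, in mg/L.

14.8 mg/L

Overall dilution factor = 40.03 × 11.99 = 480.
7.08 mg/mL / 480 = 0.0148 mg/mL = 14.8 mg/L.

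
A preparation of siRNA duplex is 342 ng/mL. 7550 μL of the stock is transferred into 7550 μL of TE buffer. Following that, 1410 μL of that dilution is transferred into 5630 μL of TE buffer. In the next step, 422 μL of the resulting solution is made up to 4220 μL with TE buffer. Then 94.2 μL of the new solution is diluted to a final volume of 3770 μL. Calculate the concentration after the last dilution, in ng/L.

85.6 ng/L

Overall dilution factor = 2 × 4.993 × 10 × 40.02 = 3996.
342 ng/mL / 3996 = 0.0856 ng/mL = 85.6 ng/L.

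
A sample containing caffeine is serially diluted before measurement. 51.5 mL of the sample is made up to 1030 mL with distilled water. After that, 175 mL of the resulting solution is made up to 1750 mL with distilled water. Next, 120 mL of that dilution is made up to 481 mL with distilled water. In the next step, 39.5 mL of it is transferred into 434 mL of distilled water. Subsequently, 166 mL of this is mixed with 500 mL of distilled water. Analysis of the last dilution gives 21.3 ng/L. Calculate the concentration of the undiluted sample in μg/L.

821 μg/L

Overall dilution factor = 20 × 10 × 4.008 × 11.99 × 4.012 = 3.86 × 10⁴.
Original = 21.3 ng/L × 3.86 × 10⁴ = 8.21 × 10⁵ ng/L = 821 μg/L.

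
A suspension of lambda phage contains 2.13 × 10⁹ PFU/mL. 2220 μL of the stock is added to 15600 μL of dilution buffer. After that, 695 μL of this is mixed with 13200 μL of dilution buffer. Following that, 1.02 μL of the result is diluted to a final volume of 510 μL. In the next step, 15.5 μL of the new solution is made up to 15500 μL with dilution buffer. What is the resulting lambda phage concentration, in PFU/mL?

Overall dilution factor = 8.027 × 19.99 × 500 × 1000 = 8.02 × 10⁷.
2.13 × 10⁹ PFU/mL / 8.02 × 10⁷ = 26.5 PFU/mL.

26.5 PFU/mL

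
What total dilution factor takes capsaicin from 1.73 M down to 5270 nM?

3.28 × 10⁵

Factor = C₀/C_target = 1.73 M / 5270 nM = 3.28 × 10⁵.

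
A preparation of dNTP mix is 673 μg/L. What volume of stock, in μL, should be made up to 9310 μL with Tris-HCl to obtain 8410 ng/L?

116 μL

8410 ng/L = 8.41 μg/L.
V₁ = C₂V₂/C₁ = 8.41 × 9310 / 673 = 116 μL.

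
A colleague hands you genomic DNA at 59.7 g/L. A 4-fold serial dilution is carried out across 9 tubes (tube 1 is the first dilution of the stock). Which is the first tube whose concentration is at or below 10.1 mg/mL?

tube 2

Tube n has concentration 59.7 g/L / 4ⁿ.
Need 4ⁿ ≥ 59.7 g/L / 10.1 mg/mL = 5.91, so n ≥ 1.28.
First such tube: n = 2.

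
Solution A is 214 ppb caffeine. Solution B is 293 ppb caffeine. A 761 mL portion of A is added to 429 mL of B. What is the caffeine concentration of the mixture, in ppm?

0.242 ppm

C_mix = (C_A·V_A + C_B·V_B)/(V_A + V_B) = (214×761 + 293×429) / 1190 = 242 ppb = 0.242 ppm.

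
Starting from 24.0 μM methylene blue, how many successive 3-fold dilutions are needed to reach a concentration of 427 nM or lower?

4

Need 3ⁿ ≥ 56.2, so n ≥ log(56.2)/log(3) = 3.67.
Minimum whole steps: n = 4.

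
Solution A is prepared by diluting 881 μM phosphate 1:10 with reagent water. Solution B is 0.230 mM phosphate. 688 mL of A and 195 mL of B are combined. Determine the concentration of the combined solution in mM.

0.119 mM

C_A = 881 μM / 10 = 88.1 μM.
C_B = 0.230 mM = 230 μM.
C_mix = (C_A·V_A + C_B·V_B)/(V_A + V_B) = (88.1×688 + 230×195) / 883.0 = 119 μM = 0.119 mM.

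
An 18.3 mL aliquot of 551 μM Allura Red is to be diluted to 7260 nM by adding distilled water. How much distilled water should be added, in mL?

7260 nM = 7.26 μM.
V₂ = C₁V₁/C₂ = 551 × 18.3 / 7.26 = 1389 mL.
Diluent to add = V₂ − V₁ = 1389 − 18.3 = 1370 mL.

1370 mL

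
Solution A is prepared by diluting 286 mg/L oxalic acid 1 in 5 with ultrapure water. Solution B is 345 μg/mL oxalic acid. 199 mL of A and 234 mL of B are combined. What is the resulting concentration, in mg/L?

C_A = 286 mg/L / 5 = 57.2 mg/L.
C_B = 345 μg/mL = 345 mg/L.
C_mix = (C_A·V_A + C_B·V_B)/(V_A + V_B) = (57.2×199 + 345×234) / 433.0 = 213 mg/L.

213 mg/L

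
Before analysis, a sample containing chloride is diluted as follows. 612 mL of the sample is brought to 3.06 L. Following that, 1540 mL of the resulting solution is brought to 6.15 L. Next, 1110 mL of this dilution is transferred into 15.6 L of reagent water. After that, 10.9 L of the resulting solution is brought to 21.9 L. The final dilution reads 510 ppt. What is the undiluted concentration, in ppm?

0.308 ppm

Overall dilution factor = 5 × 3.994 × 15.05 × 2.009 = 604.
Original = 510 ppt × 604 = 3.08 × 10⁵ ppt = 0.308 ppm.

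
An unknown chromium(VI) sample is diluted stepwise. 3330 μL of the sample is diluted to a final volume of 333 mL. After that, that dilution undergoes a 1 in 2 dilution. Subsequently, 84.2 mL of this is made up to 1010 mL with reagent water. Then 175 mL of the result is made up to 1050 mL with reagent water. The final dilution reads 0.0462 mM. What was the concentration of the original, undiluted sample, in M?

0.665 M

Overall dilution factor = 100 × 2 × 12.00 × 6 = 1.44 × 10⁴.
Original = 0.0462 mM × 1.44 × 10⁴ = 665 mM = 0.665 M.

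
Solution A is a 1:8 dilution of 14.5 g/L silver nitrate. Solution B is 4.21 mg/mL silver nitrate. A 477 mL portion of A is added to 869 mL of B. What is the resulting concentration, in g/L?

3.36 g/L

C_A = 14.5 g/L / 8 = 1.81 g/L.
C_B = 4.21 mg/mL = 4.21 g/L.
C_mix = (C_A·V_A + C_B·V_B)/(V_A + V_B) = (1.81×477 + 4.21×869) / 1346 = 3.36 g/L.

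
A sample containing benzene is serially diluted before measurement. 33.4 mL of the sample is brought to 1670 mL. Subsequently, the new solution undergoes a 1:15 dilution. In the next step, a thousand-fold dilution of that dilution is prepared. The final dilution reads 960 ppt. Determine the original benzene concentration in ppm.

720 ppm

Overall dilution factor = 50 × 15 × 1000 = 7.50 × 10⁵.
Original = 960 ppt × 7.50 × 10⁵ = 7.20 × 10⁸ ppt = 720 ppm.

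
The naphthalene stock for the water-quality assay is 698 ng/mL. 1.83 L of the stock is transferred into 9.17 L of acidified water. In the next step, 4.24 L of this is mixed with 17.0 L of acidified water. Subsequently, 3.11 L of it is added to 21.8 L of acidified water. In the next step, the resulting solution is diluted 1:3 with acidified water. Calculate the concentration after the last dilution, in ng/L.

965 ng/L

Overall dilution factor = 6.011 × 5.009 × 8.010 × 3 = 724.
698 ng/mL / 724 = 0.965 ng/mL = 965 ng/L.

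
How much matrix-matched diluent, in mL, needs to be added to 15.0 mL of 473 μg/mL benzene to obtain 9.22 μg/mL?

755 mL

V₂ = C₁V₁/C₂ = 473 × 15.0 / 9.22 = 770 mL.
Diluent to add = V₂ − V₁ = 770 − 15.0 = 755 mL.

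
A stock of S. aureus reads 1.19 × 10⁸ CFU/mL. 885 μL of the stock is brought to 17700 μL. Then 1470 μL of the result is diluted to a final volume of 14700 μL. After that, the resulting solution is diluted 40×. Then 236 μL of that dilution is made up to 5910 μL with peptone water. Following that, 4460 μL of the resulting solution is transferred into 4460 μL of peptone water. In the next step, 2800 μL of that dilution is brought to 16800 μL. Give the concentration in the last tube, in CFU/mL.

49.5 CFU/mL

Overall dilution factor = 20 × 10 × 40 × 25.04 × 2 × 6 = 2.40 × 10⁶.
1.19 × 10⁸ CFU/mL / 2.40 × 10⁶ = 49.5 CFU/mL.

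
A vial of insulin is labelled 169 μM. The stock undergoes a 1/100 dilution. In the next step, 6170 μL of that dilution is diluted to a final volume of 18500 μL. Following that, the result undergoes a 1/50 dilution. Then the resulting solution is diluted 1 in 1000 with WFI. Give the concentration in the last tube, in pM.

Overall dilution factor = 100 × 2.998 × 50 × 1000 = 1.50 × 10⁷.
169 μM / 1.50 × 10⁷ = 1.13 × 10⁻⁵ μM = 11.3 pM.

11.3 pM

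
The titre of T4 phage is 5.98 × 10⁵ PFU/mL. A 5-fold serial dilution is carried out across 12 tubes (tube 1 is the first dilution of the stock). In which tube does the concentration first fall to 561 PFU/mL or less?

Tube n has concentration 5.98 × 10⁵ PFU/mL / 5ⁿ.
Need 5ⁿ ≥ 5.98 × 10⁵ PFU/mL / 561 PFU/mL = 1066, so n ≥ 4.33.
First such tube: n = 5.

tube 5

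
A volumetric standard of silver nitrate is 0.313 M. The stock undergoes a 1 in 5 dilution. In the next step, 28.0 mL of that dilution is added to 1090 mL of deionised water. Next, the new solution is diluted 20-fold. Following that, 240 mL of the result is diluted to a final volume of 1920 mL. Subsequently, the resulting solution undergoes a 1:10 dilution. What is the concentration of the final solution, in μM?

Overall dilution factor = 5 × 39.93 × 20 × 8 × 10 = 3.19 × 10⁵.
0.313 M / 3.19 × 10⁵ = 9.80 × 10⁻⁷ M = 0.980 μM.

0.980 μM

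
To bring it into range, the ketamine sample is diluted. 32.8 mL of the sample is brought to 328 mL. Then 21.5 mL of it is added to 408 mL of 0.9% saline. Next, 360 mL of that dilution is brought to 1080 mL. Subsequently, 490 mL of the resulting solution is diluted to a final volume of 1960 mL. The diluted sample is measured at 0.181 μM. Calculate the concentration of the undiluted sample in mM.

0.434 mM

Overall dilution factor = 10 × 19.98 × 3 × 4 = 2397.
Original = 0.181 μM × 2397 = 434 μM = 0.434 mM.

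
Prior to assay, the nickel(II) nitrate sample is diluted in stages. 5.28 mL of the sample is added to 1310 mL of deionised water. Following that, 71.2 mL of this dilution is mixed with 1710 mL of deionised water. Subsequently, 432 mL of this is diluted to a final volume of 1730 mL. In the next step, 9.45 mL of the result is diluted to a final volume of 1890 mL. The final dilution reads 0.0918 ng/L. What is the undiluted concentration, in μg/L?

Overall dilution factor = 249.1 × 25.02 × 4.005 × 200 = 4.99 × 10⁶.
Original = 0.0918 ng/L × 4.99 × 10⁶ = 4.58 × 10⁵ ng/L = 458 μg/L.

458 μg/L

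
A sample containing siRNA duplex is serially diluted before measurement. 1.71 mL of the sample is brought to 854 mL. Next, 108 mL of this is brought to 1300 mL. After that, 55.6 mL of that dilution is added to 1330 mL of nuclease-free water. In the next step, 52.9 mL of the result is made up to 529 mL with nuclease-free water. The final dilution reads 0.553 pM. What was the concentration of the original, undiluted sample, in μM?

Overall dilution factor = 499.4 × 12.04 × 24.92 × 10 = 1.50 × 10⁶.
Original = 0.553 pM × 1.50 × 10⁶ = 8.28 × 10⁵ pM = 0.828 μM.

0.828 μM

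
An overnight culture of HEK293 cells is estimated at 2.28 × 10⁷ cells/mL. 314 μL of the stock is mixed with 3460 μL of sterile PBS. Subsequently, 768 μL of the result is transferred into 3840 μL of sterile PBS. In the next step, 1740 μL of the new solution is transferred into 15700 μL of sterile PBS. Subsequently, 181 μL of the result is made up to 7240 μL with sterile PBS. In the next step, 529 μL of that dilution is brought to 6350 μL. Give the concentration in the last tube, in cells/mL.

65.7 cells/mL

Overall dilution factor = 12.02 × 6 × 10.02 × 40 × 12.00 = 3.47 × 10⁵.
2.28 × 10⁷ cells/mL / 3.47 × 10⁵ = 65.7 cells/mL.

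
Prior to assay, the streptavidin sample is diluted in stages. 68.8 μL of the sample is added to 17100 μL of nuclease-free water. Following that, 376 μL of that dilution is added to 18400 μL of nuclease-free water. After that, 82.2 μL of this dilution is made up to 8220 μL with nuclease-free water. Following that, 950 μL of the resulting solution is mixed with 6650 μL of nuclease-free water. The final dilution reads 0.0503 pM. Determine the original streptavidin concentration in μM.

0.501 μM

Overall dilution factor = 249.5 × 49.94 × 100 × 8 = 9.97 × 10⁶.
Original = 0.0503 pM × 9.97 × 10⁶ = 5.01 × 10⁵ pM = 0.501 μM.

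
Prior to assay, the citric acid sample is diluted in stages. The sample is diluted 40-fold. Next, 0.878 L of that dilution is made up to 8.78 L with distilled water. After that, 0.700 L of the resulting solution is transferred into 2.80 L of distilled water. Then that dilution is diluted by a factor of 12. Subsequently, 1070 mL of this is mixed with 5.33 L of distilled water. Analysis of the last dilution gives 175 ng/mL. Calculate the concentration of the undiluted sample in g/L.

25.1 g/L

Overall dilution factor = 40 × 10 × 5 × 12 × 5.981 = 1.44 × 10⁵.
Original = 175 ng/mL × 1.44 × 10⁵ = 2.51 × 10⁷ ng/mL = 25.1 g/L.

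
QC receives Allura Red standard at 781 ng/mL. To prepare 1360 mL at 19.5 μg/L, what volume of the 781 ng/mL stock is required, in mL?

34.0 mL

19.5 μg/L = 19.5 ng/mL.
V₁ = C₂V₂/C₁ = 19.5 × 1360 / 781 = 34.0 mL.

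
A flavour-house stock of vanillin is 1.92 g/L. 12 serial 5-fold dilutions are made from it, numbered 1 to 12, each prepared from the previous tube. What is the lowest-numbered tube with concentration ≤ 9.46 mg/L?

tube 4

Tube n has concentration 1.92 g/L / 5ⁿ.
Need 5ⁿ ≥ 1.92 g/L / 9.46 mg/L = 203, so n ≥ 3.30.
First such tube: n = 4.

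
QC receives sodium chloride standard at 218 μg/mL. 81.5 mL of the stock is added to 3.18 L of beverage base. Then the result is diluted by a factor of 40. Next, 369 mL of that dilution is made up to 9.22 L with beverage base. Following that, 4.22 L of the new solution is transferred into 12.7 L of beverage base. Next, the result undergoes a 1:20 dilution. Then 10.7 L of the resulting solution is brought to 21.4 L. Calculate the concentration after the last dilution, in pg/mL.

34.0 pg/mL

Overall dilution factor = 40.02 × 40 × 24.99 × 4.009 × 20 × 2 = 6.41 × 10⁶.
218 μg/mL / 6.41 × 10⁶ = 3.40 × 10⁻⁵ μg/mL = 34.0 pg/mL.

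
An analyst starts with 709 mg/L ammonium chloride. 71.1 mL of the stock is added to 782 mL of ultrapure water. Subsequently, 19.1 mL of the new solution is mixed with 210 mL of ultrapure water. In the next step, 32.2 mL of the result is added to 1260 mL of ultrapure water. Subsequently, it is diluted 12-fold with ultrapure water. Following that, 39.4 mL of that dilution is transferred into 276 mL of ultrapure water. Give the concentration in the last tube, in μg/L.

Overall dilution factor = 12.00 × 11.99 × 40.13 × 12 × 8.005 = 5.55 × 10⁵.
709 mg/L / 5.55 × 10⁵ = 1.28 × 10⁻³ mg/L = 1.28 μg/L.

1.28 μg/L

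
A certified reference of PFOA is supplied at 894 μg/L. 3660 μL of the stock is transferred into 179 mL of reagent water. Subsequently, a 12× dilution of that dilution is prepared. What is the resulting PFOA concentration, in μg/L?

1.49 μg/L

Overall dilution factor = 49.91 × 12 = 599.
894 μg/L / 599 = 1.49 μg/L.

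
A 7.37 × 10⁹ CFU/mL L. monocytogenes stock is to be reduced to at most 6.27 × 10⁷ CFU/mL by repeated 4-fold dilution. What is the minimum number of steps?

Need 4ⁿ ≥ 118, so n ≥ log(118)/log(4) = 3.44.
Minimum whole steps: n = 4.

4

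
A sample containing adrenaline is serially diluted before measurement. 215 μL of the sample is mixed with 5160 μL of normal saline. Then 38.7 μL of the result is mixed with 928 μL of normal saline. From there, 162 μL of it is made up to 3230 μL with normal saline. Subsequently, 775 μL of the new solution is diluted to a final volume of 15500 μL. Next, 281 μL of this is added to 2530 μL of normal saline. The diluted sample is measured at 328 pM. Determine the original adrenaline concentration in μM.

817 μM

Overall dilution factor = 25 × 24.98 × 19.94 × 20 × 10.00 = 2.49 × 10⁶.
Original = 328 pM × 2.49 × 10⁶ = 8.17 × 10⁸ pM = 817 μM.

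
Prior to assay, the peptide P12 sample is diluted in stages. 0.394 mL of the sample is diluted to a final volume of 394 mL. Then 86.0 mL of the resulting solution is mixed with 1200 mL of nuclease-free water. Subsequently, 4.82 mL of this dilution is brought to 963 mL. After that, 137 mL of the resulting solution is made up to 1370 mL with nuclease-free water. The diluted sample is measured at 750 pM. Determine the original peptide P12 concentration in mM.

Overall dilution factor = 1000 × 14.95 × 199.8 × 10 = 2.99 × 10⁷.
Original = 750 pM × 2.99 × 10⁷ = 2.24 × 10¹⁰ pM = 22.4 mM.

22.4 mM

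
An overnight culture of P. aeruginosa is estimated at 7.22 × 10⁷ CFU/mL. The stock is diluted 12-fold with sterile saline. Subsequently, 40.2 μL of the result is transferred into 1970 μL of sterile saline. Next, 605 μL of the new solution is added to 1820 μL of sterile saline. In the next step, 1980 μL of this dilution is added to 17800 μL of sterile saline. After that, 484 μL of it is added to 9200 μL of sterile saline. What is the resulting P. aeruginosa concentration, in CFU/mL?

Overall dilution factor = 12 × 50.00 × 4.008 × 9.990 × 20.01 = 4.81 × 10⁵.
7.22 × 10⁷ CFU/mL / 4.81 × 10⁵ = 150 CFU/mL.

150 CFU/mL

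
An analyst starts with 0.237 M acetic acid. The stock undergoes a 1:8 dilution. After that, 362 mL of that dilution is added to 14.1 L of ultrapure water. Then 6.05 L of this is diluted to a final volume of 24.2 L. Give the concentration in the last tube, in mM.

0.185 mM

Overall dilution factor = 8 × 39.95 × 4 = 1278.
0.237 M / 1278 = 1.85 × 10⁻⁴ M = 0.185 mM.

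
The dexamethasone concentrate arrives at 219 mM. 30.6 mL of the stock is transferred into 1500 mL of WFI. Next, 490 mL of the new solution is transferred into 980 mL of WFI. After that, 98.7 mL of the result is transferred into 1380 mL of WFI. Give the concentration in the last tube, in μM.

Overall dilution factor = 50.02 × 3 × 14.98 = 2248.
219 mM / 2248 = 0.0974 mM = 97.4 μM.

97.4 μM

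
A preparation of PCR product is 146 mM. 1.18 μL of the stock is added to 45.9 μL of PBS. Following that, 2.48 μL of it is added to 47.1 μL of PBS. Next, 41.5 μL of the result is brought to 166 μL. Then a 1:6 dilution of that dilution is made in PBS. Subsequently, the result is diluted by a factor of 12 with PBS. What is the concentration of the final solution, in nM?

636 nM

Overall dilution factor = 39.90 × 19.99 × 4 × 6 × 12 = 2.30 × 10⁵.
146 mM / 2.30 × 10⁵ = 6.36 × 10⁻⁴ mM = 636 nM.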